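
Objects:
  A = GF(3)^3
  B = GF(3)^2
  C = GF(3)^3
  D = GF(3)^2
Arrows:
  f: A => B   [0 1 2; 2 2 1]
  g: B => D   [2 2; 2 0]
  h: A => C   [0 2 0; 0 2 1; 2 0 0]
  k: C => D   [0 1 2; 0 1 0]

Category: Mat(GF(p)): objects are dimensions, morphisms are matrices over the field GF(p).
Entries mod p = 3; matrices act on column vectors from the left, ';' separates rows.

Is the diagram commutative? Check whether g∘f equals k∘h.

Along f;g (path 1):
  e0=[1,0,0] f=>[0,2] g=>[1,0]
  e1=[0,1,0] f=>[1,2] g=>[0,2]
  e2=[0,0,1] f=>[2,1] g=>[0,1]
  composite₁ = [1 0 0; 0 2 1]
Along h;k (path 2):
  e0=[1,0,0] h=>[0,0,2] k=>[1,0]
  e1=[0,1,0] h=>[2,2,0] k=>[2,2]
  e2=[0,0,1] h=>[0,1,0] k=>[1,1]
  composite₂ = [1 2 1; 0 2 1]
Equal? distinct morphisms ✗

Answer: DOES NOT COMMUTE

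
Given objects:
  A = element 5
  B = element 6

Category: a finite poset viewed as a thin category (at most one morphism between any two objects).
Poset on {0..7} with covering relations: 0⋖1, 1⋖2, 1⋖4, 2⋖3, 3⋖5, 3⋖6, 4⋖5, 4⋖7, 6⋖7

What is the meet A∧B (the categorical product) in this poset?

Answer: A∧B = 3

Trace:
{x : x≤A ∧ x≤B} = {0,1,2,3}  (A=5, B=6)
  0 ≤ 3
  1 ≤ 3
  2 ≤ 3
  3 ≤ 3
glb = 3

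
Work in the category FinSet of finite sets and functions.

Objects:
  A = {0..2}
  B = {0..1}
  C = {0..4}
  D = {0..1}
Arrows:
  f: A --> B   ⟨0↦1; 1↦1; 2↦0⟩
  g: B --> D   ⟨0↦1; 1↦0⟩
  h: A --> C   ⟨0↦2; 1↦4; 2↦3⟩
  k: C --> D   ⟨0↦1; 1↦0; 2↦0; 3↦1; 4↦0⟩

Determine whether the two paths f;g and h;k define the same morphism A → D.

Answer: COMMUTES

Trace:
Path 1 = f;g:
  0 f-->1 g-->0
  1 f-->1 g-->0
  2 f-->0 g-->1
  ⟦path⟧₁ = ⟨0↦0; 1↦0; 2↦1⟩
Path 2 = h;k:
  0 h-->2 k-->0
  1 h-->4 k-->0
  2 h-->3 k-->1
  ⟦path⟧₂ = ⟨0↦0; 1↦0; 2↦1⟩
Equal? equal; square commutes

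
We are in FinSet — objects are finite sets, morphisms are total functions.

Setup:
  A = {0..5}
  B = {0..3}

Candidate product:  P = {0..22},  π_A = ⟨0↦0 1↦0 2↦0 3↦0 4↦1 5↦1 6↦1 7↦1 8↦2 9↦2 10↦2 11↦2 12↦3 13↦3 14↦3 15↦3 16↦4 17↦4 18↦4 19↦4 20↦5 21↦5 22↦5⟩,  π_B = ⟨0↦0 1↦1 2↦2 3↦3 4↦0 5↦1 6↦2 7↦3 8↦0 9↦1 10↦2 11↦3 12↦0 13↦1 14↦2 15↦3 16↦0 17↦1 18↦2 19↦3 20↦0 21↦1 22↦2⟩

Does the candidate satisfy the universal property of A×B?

Answer: NOT A VALID PRODUCT — |P|=23 ≠ |A|·|B|=24

Trace:
|A|·|B| = 6·4 = 24;  |P| = 23
  → cardinalities differ; no bijection possible.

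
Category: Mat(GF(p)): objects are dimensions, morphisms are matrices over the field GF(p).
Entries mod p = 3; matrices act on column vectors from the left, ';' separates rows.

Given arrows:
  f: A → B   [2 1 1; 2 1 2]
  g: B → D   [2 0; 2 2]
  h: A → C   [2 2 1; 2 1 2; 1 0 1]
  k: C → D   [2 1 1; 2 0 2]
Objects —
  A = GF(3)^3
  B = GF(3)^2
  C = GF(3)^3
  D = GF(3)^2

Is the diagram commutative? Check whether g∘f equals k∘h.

1) trace f;g:
  e0=(1,0,0) f→(2,2) g→(1,2)
  e1=(0,1,0) f→(1,1) g→(2,1)
  e2=(0,0,1) f→(1,2) g→(2,0)
  composite₁ = [1 2 2; 2 1 0]
2) trace h;k:
  e0=(1,0,0) h→(2,2,1) k→(1,0)
  e1=(0,1,0) h→(2,1,0) k→(2,1)
  e2=(0,0,1) h→(1,2,1) k→(2,1)
  composite₂ = [1 2 2; 0 1 1]
Equal? distinct morphisms ✗

Answer: DOES NOT COMMUTE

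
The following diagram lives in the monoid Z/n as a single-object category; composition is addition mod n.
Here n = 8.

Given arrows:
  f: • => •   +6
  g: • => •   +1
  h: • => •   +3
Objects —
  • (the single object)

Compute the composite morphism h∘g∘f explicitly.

Answer: +2

Derivation:
  0 +6≡6 +1≡7 +3≡2  (mod 8)
⟦path⟧: +2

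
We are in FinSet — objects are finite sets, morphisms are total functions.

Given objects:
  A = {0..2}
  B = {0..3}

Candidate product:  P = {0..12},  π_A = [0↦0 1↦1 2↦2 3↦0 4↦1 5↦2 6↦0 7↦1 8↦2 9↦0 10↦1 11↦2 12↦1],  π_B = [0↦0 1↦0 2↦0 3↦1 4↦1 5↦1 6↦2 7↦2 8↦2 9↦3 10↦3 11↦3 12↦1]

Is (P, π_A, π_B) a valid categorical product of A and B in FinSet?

|A|·|B| = 3·4 = 12;  |P| = 13
  → cardinalities differ; no bijection possible.

Answer: NOT A VALID PRODUCT — |P|=13 ≠ |A|·|B|=12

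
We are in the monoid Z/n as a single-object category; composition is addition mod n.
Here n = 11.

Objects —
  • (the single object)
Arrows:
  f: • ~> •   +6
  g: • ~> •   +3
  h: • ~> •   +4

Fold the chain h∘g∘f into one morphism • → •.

  0 +6≡6 +3≡9 +4≡2  (mod 11)
composite: +2

Answer: +2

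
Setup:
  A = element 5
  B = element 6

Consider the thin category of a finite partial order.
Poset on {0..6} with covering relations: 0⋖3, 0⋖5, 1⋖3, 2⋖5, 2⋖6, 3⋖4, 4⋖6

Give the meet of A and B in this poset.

Answer: NO MEET EXISTS

Work:
Common predecessors of 5,6: {0,2}
  maximal lower bounds 0 and 2 are incomparable: neither 0<=2 nor 2<=0
→ no greatest lower bound exists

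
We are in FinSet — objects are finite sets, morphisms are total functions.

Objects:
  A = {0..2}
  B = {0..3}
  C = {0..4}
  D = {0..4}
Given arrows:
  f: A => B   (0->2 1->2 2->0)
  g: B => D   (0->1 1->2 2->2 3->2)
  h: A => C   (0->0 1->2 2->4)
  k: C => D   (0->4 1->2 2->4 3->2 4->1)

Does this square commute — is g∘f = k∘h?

Answer: DOES NOT COMMUTE

Derivation:
1) trace f;g:
  0 f=>2 g=>2
  1 f=>2 g=>2
  2 f=>0 g=>1
  ⟦path⟧₁ = (0->2 1->2 2->1)
2) trace h;k:
  0 h=>0 k=>4
  1 h=>2 k=>4
  2 h=>4 k=>1
  ⟦path⟧₂ = (0->4 1->4 2->1)
Equal? NO — does not commute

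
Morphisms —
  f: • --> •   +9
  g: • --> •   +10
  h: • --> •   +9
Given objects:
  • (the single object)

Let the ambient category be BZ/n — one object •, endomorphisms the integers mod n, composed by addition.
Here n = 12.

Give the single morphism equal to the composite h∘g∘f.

  0 +9≡9 +10≡7 +9≡4  (mod 12)
result: +4

Answer: +4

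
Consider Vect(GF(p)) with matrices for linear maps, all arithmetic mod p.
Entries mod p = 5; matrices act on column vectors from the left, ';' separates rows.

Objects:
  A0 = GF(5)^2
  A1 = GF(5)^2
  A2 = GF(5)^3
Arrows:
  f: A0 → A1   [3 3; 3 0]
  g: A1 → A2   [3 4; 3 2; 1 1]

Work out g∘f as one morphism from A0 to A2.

Answer: [1 4; 0 4; 1 3]

Work:
  e0=[1,0] f→[3,3] g→[1,0,1]
  e1=[0,1] f→[3,0] g→[4,4,3]
composite: [1 4; 0 4; 1 3]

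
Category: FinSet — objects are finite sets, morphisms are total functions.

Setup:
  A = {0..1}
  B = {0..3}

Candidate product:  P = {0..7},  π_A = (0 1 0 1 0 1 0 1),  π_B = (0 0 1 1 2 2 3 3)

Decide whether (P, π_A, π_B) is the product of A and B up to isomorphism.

|A|·|B| = 2·4 = 8;  |P| = 8
Check the pairing map k ↦ (π_A(k), π_B(k)):
  0 : (0,0)
  1 : (1,0)
  2 : (0,1)
  3 : (1,1)
  4 : (0,2)
  5 : (1,2)
  6 : (0,3)
  7 : (1,3)
distinct pairs in image: 8 / 8 needed
  → bijection onto A×B; projections well-typed.

Answer: VALID PRODUCT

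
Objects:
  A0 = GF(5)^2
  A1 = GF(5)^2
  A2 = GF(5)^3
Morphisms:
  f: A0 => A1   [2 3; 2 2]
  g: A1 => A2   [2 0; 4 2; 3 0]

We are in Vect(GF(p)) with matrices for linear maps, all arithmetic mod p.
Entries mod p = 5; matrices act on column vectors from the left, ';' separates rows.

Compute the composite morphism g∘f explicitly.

Answer: [4 1; 2 1; 1 4]

Trace:
  e0=(1,0) f=>(2,2) g=>(4,2,1)
  e1=(0,1) f=>(3,2) g=>(1,1,4)
⟦path⟧: [4 1; 2 1; 1 4]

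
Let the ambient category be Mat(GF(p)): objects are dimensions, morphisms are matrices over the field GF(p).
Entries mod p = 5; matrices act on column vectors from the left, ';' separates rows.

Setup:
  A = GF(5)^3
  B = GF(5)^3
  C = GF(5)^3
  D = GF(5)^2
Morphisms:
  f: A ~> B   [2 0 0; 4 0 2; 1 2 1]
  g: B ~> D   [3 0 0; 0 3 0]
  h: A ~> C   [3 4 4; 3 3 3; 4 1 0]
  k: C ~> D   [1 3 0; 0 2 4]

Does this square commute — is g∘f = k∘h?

Answer: DOES NOT COMMUTE

Trace:
Along f;g (path 1):
  e0=(1,0,0) f~>(2,4,1) g~>(1,2)
  e1=(0,1,0) f~>(0,0,2) g~>(0,0)
  e2=(0,0,1) f~>(0,2,1) g~>(0,1)
  result₁ = [1 0 0; 2 0 1]
Along h;k (path 2):
  e0=(1,0,0) h~>(3,3,4) k~>(2,2)
  e1=(0,1,0) h~>(4,3,1) k~>(3,0)
  e2=(0,0,1) h~>(4,3,0) k~>(3,1)
  result₂ = [2 3 3; 2 0 1]
Equal? distinct morphisms ✗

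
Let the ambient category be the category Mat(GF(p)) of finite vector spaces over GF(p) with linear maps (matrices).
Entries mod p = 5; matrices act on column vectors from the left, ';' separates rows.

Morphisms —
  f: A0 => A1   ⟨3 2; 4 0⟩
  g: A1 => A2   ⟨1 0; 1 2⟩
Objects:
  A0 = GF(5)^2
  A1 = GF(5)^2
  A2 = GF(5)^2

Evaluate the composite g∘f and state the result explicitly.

  e0=⟨1,0⟩ f=>⟨3,4⟩ g=>⟨3,1⟩
  e1=⟨0,1⟩ f=>⟨2,0⟩ g=>⟨2,2⟩
⟦path⟧: ⟨3 2; 1 2⟩

Answer: ⟨3 2; 1 2⟩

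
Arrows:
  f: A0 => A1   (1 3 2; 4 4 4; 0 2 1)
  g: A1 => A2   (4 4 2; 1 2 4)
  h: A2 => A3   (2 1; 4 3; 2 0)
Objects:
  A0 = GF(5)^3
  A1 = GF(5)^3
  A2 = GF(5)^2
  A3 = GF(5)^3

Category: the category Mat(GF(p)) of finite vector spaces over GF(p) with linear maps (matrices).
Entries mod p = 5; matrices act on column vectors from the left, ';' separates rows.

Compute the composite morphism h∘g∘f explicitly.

  e0=[1,0,0] f=>[1,4,0] g=>[0,4] h=>[4,2,0]
  e1=[0,1,0] f=>[3,4,2] g=>[2,4] h=>[3,0,4]
  e2=[0,0,1] f=>[2,4,1] g=>[1,4] h=>[1,1,2]
result: (4 3 1; 2 0 1; 0 4 2)

Answer: (4 3 1; 2 0 1; 0 4 2)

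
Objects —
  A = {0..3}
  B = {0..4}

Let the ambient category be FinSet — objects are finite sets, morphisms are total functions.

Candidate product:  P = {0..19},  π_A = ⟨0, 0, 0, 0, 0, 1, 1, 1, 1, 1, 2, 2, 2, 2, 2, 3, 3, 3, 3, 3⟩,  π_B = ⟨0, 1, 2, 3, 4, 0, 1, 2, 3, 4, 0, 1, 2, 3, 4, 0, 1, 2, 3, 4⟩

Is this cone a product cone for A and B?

Answer: VALID PRODUCT

Work:
|A|·|B| = 4·5 = 20;  |P| = 20
Check the pairing map k ↦ (π_A(k), π_B(k)):
  0 : (0,0)
  1 : (0,1)
  2 : (0,2)
  3 : (0,3)
  4 : (0,4)
  5 : (1,0)
  6 : (1,1)
  7 : (1,2)
  8 : (1,3)
  9 : (1,4)
  10 : (2,0)
  11 : (2,1)
  12 : (2,2)
  13 : (2,3)
  14 : (2,4)
  15 : (3,0)
  16 : (3,1)
  17 : (3,2)
  18 : (3,3)
  19 : (3,4)
distinct pairs in image: 20 / 20 needed
  → bijection onto A×B; projections well-typed.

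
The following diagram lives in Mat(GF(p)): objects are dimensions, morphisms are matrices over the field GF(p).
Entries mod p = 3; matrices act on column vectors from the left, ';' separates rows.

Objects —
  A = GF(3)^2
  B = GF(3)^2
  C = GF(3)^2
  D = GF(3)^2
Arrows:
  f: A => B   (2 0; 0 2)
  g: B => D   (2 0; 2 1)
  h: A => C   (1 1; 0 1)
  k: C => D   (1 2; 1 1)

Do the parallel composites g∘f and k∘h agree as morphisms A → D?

1) trace f;g:
  e0=⟨1,0⟩ f=>⟨2,0⟩ g=>⟨1,1⟩
  e1=⟨0,1⟩ f=>⟨0,2⟩ g=>⟨0,2⟩
  ⟦path⟧₁ = (1 0; 1 2)
2) trace h;k:
  e0=⟨1,0⟩ h=>⟨1,0⟩ k=>⟨1,1⟩
  e1=⟨0,1⟩ h=>⟨1,1⟩ k=>⟨0,2⟩
  ⟦path⟧₂ = (1 0; 1 2)
Equal? same morphism ✓

Answer: COMMUTES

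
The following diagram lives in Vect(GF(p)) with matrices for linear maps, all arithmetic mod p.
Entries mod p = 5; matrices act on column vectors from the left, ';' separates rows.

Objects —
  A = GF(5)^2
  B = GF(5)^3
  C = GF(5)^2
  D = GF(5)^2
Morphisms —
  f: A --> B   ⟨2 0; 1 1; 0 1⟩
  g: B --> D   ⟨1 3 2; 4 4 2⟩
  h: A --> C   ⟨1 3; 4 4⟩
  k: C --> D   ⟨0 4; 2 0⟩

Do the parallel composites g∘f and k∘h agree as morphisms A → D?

Along f;g (path 1):
  e0=[1,0] f-->[2,1,0] g-->[0,2]
  e1=[0,1] f-->[0,1,1] g-->[0,1]
  result₁ = ⟨0 0; 2 1⟩
Along h;k (path 2):
  e0=[1,0] h-->[1,4] k-->[1,2]
  e1=[0,1] h-->[3,4] k-->[1,1]
  result₂ = ⟨1 1; 2 1⟩
Equal? distinct morphisms ✗

Answer: DOES NOT COMMUTE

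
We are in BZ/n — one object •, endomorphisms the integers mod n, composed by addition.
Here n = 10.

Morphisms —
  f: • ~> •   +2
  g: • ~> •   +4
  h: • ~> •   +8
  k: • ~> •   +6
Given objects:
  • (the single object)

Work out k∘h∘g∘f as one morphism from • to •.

  0 +2≡2 +4≡6 +8≡4 +6≡0  (mod 10)
composite: +0

Answer: +0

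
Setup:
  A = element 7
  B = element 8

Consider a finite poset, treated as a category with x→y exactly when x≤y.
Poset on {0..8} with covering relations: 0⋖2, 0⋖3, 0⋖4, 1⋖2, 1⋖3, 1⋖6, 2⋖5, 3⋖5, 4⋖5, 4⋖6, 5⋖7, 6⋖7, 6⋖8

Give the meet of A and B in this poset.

Answer: A∧B = 6

Work:
Lower bounds of A=7 and B=8: {0,1,4,6}
  0 <= 6
  1 <= 6
  4 <= 6
  6 <= 6
glb = 6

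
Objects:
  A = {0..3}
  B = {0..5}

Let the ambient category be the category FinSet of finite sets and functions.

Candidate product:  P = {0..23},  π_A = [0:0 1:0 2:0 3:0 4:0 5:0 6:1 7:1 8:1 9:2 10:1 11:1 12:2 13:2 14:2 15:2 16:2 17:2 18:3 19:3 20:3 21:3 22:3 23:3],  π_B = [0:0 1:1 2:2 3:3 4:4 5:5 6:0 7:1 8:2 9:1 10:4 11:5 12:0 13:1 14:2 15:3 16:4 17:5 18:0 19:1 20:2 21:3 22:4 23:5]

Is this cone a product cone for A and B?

Answer: NOT A VALID PRODUCT — duplicate pair at indices 13,9

Derivation:
|A|·|B| = 4·6 = 24;  |P| = 24
Check the pairing map k ↦ (π_A(k), π_B(k)):
  0 : (0,0)
  1 : (0,1)
  2 : (0,2)
  3 : (0,3)
  4 : (0,4)
  5 : (0,5)
  6 : (1,0)
  7 : (1,1)
  8 : (1,2)
  9 : (2,1)
  10 : (1,4)
  11 : (1,5)
  12 : (2,0)
  13 : (2,1)  ✗ repeats pair of k=9
  14 : (2,2)
  15 : (2,3)
  16 : (2,4)
  17 : (2,5)
  18 : (3,0)
  19 : (3,1)
  20 : (3,2)
  21 : (3,3)
  22 : (3,4)
  23 : (3,5)
distinct pairs in image: 23 / 24 needed
  → (2,1) hit at k=9 and k=13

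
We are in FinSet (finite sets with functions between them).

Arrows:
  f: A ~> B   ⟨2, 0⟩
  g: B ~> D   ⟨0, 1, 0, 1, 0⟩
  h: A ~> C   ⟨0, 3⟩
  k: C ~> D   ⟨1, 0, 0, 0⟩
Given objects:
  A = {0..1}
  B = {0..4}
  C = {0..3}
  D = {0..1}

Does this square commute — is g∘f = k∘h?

1) trace f;g:
  0 f~>2 g~>0
  1 f~>0 g~>0
  composite₁ = ⟨0, 0⟩
2) trace h;k:
  0 h~>0 k~>1
  1 h~>3 k~>0
  composite₂ = ⟨1, 0⟩
Equal? differ; not commutative

Answer: DOES NOT COMMUTE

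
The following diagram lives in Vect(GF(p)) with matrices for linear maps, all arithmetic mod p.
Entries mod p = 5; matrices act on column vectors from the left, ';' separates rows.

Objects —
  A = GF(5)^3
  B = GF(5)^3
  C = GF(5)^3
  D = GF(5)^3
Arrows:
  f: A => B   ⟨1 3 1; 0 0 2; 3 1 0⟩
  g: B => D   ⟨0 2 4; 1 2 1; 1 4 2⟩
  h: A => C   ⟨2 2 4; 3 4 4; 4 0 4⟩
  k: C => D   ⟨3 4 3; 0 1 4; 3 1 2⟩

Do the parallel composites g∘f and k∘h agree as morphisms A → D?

Along f;g (path 1):
  e0=[1,0,0] f=>[1,0,3] g=>[2,4,2]
  e1=[0,1,0] f=>[3,0,1] g=>[4,4,0]
  e2=[0,0,1] f=>[1,2,0] g=>[4,0,4]
  composite₁ = ⟨2 4 4; 4 4 0; 2 0 4⟩
Along h;k (path 2):
  e0=[1,0,0] h=>[2,3,4] k=>[0,4,2]
  e1=[0,1,0] h=>[2,4,0] k=>[2,4,0]
  e2=[0,0,1] h=>[4,4,4] k=>[0,0,4]
  composite₂ = ⟨0 2 0; 4 4 0; 2 0 4⟩
Equal? differ; not commutative

Answer: DOES NOT COMMUTE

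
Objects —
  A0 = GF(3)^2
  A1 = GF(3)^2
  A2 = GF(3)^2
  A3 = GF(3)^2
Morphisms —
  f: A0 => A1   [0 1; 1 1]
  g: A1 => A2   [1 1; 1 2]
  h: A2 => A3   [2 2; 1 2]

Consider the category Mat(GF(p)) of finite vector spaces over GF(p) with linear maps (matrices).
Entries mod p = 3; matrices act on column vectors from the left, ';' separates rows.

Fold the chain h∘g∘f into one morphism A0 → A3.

  e0=[1,0] f=>[0,1] g=>[1,2] h=>[0,2]
  e1=[0,1] f=>[1,1] g=>[2,0] h=>[1,2]
composite: [0 1; 2 2]

Answer: [0 1; 2 2]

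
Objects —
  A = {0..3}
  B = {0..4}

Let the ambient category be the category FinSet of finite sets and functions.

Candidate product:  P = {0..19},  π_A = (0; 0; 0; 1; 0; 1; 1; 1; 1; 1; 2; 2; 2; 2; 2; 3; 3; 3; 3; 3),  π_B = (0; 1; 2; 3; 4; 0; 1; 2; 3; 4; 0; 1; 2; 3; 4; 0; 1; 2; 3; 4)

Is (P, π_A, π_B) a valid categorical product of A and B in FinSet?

|A|·|B| = 4·5 = 20;  |P| = 20
Check the pairing map k ↦ (π_A(k), π_B(k)):
  0 ↦ (0,0)
  1 ↦ (0,1)
  2 ↦ (0,2)
  3 ↦ (1,3)
  4 ↦ (0,4)
  5 ↦ (1,0)
  6 ↦ (1,1)
  7 ↦ (1,2)
  8 ↦ (1,3)  ✗ repeats pair of k=3
  9 ↦ (1,4)
  10 ↦ (2,0)
  11 ↦ (2,1)
  12 ↦ (2,2)
  13 ↦ (2,3)
  14 ↦ (2,4)
  15 ↦ (3,0)
  16 ↦ (3,1)
  17 ↦ (3,2)
  18 ↦ (3,3)
  19 ↦ (3,4)
distinct pairs in image: 19 / 20 needed
  → (1,3) hit at k=3 and k=8

Answer: NOT A VALID PRODUCT — duplicate pair at indices 8,3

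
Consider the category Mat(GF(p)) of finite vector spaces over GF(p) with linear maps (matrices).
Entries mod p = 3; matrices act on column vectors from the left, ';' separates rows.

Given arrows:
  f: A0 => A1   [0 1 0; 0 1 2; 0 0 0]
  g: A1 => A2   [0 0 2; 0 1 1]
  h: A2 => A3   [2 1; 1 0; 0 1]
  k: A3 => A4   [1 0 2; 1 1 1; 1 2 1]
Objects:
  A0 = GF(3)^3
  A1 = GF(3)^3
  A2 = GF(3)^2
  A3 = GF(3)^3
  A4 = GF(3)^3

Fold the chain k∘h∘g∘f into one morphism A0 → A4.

Answer: [0 0 0; 0 2 1; 0 2 1]

Trace:
  e0=[1,0,0] f=>[0,0,0] g=>[0,0] h=>[0,0,0] k=>[0,0,0]
  e1=[0,1,0] f=>[1,1,0] g=>[0,1] h=>[1,0,1] k=>[0,2,2]
  e2=[0,0,1] f=>[0,2,0] g=>[0,2] h=>[2,0,2] k=>[0,1,1]
composite: [0 0 0; 0 2 1; 0 2 1]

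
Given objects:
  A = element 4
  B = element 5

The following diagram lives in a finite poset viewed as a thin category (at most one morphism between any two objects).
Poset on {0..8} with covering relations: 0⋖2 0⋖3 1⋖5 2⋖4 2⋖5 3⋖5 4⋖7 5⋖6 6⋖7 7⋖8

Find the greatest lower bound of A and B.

{x : x<=A ∧ x<=B} = {0,2}  (A=4, B=5)
  0 <= 2
  2 <= 2
glb = 2

Answer: A∧B = 2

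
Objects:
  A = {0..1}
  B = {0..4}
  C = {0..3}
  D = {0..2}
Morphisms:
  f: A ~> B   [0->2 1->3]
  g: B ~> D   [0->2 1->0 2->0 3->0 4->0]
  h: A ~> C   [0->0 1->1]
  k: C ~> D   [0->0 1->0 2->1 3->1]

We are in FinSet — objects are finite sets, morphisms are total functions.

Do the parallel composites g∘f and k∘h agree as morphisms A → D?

Path 1 = f;g:
  0 f~>2 g~>0
  1 f~>3 g~>0
  composite₁ = [0->0 1->0]
Path 2 = h;k:
  0 h~>0 k~>0
  1 h~>1 k~>0
  composite₂ = [0->0 1->0]
Equal? YES — commutes

Answer: COMMUTES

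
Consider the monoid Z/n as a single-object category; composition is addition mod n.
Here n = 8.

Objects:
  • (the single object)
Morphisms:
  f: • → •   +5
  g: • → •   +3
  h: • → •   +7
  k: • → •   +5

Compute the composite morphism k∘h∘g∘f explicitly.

  0 +5≡5 +3≡0 +7≡7 +5≡4  (mod 8)
composite: +4

Answer: +4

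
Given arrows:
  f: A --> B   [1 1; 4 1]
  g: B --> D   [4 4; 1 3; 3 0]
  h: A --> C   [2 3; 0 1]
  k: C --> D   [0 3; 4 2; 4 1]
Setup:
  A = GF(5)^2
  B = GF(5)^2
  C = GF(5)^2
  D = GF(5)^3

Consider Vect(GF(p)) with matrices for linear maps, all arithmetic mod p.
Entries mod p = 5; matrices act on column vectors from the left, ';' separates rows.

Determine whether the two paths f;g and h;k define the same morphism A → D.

Answer: COMMUTES

Trace:
Path 1 = f;g:
  e0=⟨1,0⟩ f-->⟨1,4⟩ g-->⟨0,3,3⟩
  e1=⟨0,1⟩ f-->⟨1,1⟩ g-->⟨3,4,3⟩
  ⟦path⟧₁ = [0 3; 3 4; 3 3]
Path 2 = h;k:
  e0=⟨1,0⟩ h-->⟨2,0⟩ k-->⟨0,3,3⟩
  e1=⟨0,1⟩ h-->⟨3,1⟩ k-->⟨3,4,3⟩
  ⟦path⟧₂ = [0 3; 3 4; 3 3]
Equal? equal; square commutes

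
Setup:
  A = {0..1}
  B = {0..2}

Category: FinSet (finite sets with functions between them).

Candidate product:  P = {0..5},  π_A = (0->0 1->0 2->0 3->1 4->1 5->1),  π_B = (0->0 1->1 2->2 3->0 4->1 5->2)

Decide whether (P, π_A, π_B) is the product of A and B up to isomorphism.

Answer: VALID PRODUCT

Trace:
|A|·|B| = 2·3 = 6;  |P| = 6
Check the pairing map k ↦ (π_A(k), π_B(k)):
  0 -> (0,0)
  1 -> (0,1)
  2 -> (0,2)
  3 -> (1,0)
  4 -> (1,1)
  5 -> (1,2)
distinct pairs in image: 6 / 6 needed
  → bijection onto A×B; projections well-typed.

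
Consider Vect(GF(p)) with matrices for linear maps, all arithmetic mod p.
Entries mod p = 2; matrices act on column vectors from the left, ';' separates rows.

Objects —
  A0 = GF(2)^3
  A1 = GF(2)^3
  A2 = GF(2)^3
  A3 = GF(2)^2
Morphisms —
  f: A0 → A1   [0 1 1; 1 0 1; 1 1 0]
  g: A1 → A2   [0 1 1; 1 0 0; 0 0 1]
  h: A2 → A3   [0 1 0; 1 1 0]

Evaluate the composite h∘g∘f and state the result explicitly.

  e0=⟨1,0,0⟩ f→⟨0,1,1⟩ g→⟨0,0,1⟩ h→⟨0,0⟩
  e1=⟨0,1,0⟩ f→⟨1,0,1⟩ g→⟨1,1,1⟩ h→⟨1,0⟩
  e2=⟨0,0,1⟩ f→⟨1,1,0⟩ g→⟨1,1,0⟩ h→⟨1,0⟩
composite: [0 1 1; 0 0 0]

Answer: [0 1 1; 0 0 0]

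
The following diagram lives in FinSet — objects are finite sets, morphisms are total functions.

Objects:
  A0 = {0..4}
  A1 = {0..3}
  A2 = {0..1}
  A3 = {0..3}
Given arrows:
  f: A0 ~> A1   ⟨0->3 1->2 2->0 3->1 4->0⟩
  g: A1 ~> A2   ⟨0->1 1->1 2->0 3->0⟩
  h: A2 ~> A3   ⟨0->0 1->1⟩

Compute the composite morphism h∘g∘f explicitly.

  0 f~>3 g~>0 h~>0
  1 f~>2 g~>0 h~>0
  2 f~>0 g~>1 h~>1
  3 f~>1 g~>1 h~>1
  4 f~>0 g~>1 h~>1
⟦path⟧: ⟨0->0 1->0 2->1 3->1 4->1⟩

Answer: ⟨0->0 1->0 2->1 3->1 4->1⟩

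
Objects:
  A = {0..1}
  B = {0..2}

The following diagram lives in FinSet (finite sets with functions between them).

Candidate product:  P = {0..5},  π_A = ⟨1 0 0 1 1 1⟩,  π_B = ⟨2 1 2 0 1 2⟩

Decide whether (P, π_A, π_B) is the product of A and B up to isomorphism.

Answer: NOT A VALID PRODUCT — duplicate pair at indices 5,0

Derivation:
|A|·|B| = 2·3 = 6;  |P| = 6
Check the pairing map k ↦ (π_A(k), π_B(k)):
  0 -> (1,2)
  1 -> (0,1)
  2 -> (0,2)
  3 -> (1,0)
  4 -> (1,1)
  5 -> (1,2)  ✗ repeats pair of k=0
distinct pairs in image: 5 / 6 needed
  → (1,2) hit at k=0 and k=5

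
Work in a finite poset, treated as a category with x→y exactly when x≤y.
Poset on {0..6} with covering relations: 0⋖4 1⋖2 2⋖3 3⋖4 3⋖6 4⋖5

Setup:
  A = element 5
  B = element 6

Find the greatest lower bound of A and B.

Lower bounds of A=5 and B=6: {1,2,3}
  1 ⊑ 3
  2 ⊑ 3
  3 ⊑ 3
glb = 3

Answer: A∧B = 3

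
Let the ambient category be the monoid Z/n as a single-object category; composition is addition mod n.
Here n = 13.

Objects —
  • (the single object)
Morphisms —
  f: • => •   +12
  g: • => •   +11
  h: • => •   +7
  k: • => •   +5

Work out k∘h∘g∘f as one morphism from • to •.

  0 +12≡12 +11≡10 +7≡4 +5≡9  (mod 13)
⟦path⟧: +9

Answer: +9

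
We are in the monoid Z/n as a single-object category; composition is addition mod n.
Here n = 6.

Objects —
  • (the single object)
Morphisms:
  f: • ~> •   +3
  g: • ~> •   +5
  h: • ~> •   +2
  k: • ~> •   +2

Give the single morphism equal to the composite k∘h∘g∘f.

  0 +3≡3 +5≡2 +2≡4 +2≡0  (mod 6)
result: +0

Answer: +0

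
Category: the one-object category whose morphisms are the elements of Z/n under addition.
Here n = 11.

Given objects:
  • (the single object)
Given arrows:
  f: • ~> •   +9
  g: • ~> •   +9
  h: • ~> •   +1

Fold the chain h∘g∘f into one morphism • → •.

  0 +9≡9 +9≡7 +1≡8  (mod 11)
composite: +8

Answer: +8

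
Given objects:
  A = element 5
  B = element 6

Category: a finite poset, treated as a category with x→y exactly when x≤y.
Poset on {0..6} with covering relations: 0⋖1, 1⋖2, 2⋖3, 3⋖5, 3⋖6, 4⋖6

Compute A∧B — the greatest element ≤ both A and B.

Answer: A∧B = 3

Work:
{x : x≤A ∧ x≤B} = {0,1,2,3}  (A=5, B=6)
  0 ≤ 3
  1 ≤ 3
  2 ≤ 3
  3 ≤ 3
glb = 3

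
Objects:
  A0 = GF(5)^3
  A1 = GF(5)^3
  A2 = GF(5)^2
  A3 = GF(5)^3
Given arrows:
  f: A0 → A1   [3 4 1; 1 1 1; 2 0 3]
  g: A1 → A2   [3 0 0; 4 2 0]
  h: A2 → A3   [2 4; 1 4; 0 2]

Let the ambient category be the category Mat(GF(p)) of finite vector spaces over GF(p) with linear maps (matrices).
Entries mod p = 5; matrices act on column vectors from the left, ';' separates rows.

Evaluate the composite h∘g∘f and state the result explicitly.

  e0=[1,0,0] f→[3,1,2] g→[4,4] h→[4,0,3]
  e1=[0,1,0] f→[4,1,0] g→[2,3] h→[1,4,1]
  e2=[0,0,1] f→[1,1,3] g→[3,1] h→[0,2,2]
⟦path⟧: [4 1 0; 0 4 2; 3 1 2]

Answer: [4 1 0; 0 4 2; 3 1 2]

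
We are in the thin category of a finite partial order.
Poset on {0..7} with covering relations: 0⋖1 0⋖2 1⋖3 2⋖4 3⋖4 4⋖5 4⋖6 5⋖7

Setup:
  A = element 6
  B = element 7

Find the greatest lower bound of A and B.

Lower bounds of A=6 and B=7: {0,1,2,3,4}
  0 ⊑ 4
  1 ⊑ 4
  2 ⊑ 4
  3 ⊑ 4
  4 ⊑ 4
glb = 4

Answer: A∧B = 4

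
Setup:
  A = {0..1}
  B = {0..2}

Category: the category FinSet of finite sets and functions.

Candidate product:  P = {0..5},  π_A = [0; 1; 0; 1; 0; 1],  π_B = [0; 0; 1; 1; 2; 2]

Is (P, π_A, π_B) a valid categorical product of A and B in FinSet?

|A|·|B| = 2·3 = 6;  |P| = 6
Check the pairing map k ↦ (π_A(k), π_B(k)):
  0 : (0,0)
  1 : (1,0)
  2 : (0,1)
  3 : (1,1)
  4 : (0,2)
  5 : (1,2)
distinct pairs in image: 6 / 6 needed
  → bijection onto A×B; projections well-typed.

Answer: VALID PRODUCT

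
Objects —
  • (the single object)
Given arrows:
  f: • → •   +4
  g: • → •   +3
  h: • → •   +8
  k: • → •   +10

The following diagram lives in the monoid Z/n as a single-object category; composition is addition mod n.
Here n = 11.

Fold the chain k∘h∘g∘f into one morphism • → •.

  0 +4≡4 +3≡7 +8≡4 +10≡3  (mod 11)
⟦path⟧: +3

Answer: +3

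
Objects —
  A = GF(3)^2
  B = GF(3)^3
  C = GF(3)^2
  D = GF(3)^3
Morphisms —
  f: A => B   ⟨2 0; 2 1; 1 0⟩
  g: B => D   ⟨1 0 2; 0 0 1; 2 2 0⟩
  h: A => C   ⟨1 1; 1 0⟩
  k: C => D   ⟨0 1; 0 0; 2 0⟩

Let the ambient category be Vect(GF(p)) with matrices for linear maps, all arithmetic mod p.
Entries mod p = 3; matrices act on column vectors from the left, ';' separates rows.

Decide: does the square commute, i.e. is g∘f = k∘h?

Path 1 = f;g:
  e0=[1,0] f=>[2,2,1] g=>[1,1,2]
  e1=[0,1] f=>[0,1,0] g=>[0,0,2]
  result₁ = ⟨1 0; 1 0; 2 2⟩
Path 2 = h;k:
  e0=[1,0] h=>[1,1] k=>[1,0,2]
  e1=[0,1] h=>[1,0] k=>[0,0,2]
  result₂ = ⟨1 0; 0 0; 2 2⟩
Equal? differ; not commutative

Answer: DOES NOT COMMUTE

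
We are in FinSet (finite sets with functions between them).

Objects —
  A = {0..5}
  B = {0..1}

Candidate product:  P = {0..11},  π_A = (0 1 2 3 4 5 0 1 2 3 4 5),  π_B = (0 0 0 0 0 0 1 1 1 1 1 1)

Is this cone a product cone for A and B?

Answer: VALID PRODUCT

Derivation:
|A|·|B| = 6·2 = 12;  |P| = 12
Check the pairing map k ↦ (π_A(k), π_B(k)):
  0 : (0,0)
  1 : (1,0)
  2 : (2,0)
  3 : (3,0)
  4 : (4,0)
  5 : (5,0)
  6 : (0,1)
  7 : (1,1)
  8 : (2,1)
  9 : (3,1)
  10 : (4,1)
  11 : (5,1)
distinct pairs in image: 12 / 12 needed
  → bijection onto A×B; projections well-typed.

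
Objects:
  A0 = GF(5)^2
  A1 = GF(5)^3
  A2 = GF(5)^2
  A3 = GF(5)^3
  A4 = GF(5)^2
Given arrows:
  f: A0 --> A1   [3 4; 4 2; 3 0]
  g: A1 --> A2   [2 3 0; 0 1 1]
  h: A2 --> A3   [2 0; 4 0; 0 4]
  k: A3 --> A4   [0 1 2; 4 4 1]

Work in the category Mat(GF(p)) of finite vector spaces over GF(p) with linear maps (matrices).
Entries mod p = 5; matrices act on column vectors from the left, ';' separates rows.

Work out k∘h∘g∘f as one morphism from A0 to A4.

  e0=(1,0) f-->(3,4,3) g-->(3,2) h-->(1,2,3) k-->(3,0)
  e1=(0,1) f-->(4,2,0) g-->(4,2) h-->(3,1,3) k-->(2,4)
result: [3 2; 0 4]

Answer: [3 2; 0 4]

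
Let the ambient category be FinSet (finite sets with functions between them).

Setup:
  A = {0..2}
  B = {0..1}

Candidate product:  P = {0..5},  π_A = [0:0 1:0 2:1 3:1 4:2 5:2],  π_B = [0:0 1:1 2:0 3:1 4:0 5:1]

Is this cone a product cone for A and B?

|A|·|B| = 3·2 = 6;  |P| = 6
Check the pairing map k ↦ (π_A(k), π_B(k)):
  0 : (0,0)
  1 : (0,1)
  2 : (1,0)
  3 : (1,1)
  4 : (2,0)
  5 : (2,1)
distinct pairs in image: 6 / 6 needed
  → bijection onto A×B; projections well-typed.

Answer: VALID PRODUCT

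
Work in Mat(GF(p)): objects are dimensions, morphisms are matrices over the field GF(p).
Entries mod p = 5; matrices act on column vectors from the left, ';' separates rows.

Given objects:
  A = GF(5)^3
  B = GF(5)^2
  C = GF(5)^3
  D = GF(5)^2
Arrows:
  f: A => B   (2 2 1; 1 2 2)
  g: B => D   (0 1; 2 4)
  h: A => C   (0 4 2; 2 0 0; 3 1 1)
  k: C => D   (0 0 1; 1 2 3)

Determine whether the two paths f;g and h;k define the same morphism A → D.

Answer: DOES NOT COMMUTE

Work:
1) trace f;g:
  e0=[1,0,0] f=>[2,1] g=>[1,3]
  e1=[0,1,0] f=>[2,2] g=>[2,2]
  e2=[0,0,1] f=>[1,2] g=>[2,0]
  ⟦path⟧₁ = (1 2 2; 3 2 0)
2) trace h;k:
  e0=[1,0,0] h=>[0,2,3] k=>[3,3]
  e1=[0,1,0] h=>[4,0,1] k=>[1,2]
  e2=[0,0,1] h=>[2,0,1] k=>[1,0]
  ⟦path⟧₂ = (3 1 1; 3 2 0)
Equal? NO — does not commute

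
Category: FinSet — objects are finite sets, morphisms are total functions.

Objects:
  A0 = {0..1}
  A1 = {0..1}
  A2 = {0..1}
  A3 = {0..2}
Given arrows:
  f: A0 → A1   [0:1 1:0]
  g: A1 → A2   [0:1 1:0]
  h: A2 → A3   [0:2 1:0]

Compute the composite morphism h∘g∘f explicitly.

  0 f→1 g→0 h→2
  1 f→0 g→1 h→0
⟦path⟧: [0:2 1:0]

Answer: [0:2 1:0]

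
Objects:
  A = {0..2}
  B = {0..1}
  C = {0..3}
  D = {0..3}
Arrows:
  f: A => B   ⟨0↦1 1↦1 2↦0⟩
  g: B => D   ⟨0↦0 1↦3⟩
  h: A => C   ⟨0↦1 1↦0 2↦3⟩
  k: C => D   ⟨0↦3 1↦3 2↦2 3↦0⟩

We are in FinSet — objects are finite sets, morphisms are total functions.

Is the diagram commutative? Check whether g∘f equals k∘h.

Along f;g (path 1):
  0 f=>1 g=>3
  1 f=>1 g=>3
  2 f=>0 g=>0
  composite₁ = ⟨0↦3 1↦3 2↦0⟩
Along h;k (path 2):
  0 h=>1 k=>3
  1 h=>0 k=>3
  2 h=>3 k=>0
  composite₂ = ⟨0↦3 1↦3 2↦0⟩
Equal? same morphism ✓

Answer: COMMUTES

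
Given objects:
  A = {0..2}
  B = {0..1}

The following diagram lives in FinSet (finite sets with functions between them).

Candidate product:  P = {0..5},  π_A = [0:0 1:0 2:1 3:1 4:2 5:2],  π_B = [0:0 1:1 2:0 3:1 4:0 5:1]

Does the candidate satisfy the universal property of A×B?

Answer: VALID PRODUCT

Trace:
|A|·|B| = 3·2 = 6;  |P| = 6
Check the pairing map k ↦ (π_A(k), π_B(k)):
  0 : (0,0)
  1 : (0,1)
  2 : (1,0)
  3 : (1,1)
  4 : (2,0)
  5 : (2,1)
distinct pairs in image: 6 / 6 needed
  → bijection onto A×B; projections well-typed.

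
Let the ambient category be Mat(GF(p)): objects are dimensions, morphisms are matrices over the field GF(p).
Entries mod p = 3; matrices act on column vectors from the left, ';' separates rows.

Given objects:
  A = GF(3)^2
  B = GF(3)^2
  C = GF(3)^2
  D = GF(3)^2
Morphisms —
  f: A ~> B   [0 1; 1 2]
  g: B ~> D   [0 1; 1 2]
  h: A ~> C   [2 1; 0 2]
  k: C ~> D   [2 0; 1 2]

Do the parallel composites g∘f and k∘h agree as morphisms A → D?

Along f;g (path 1):
  e0=⟨1,0⟩ f~>⟨0,1⟩ g~>⟨1,2⟩
  e1=⟨0,1⟩ f~>⟨1,2⟩ g~>⟨2,2⟩
  composite₁ = [1 2; 2 2]
Along h;k (path 2):
  e0=⟨1,0⟩ h~>⟨2,0⟩ k~>⟨1,2⟩
  e1=⟨0,1⟩ h~>⟨1,2⟩ k~>⟨2,2⟩
  composite₂ = [1 2; 2 2]
Equal? YES — commutes

Answer: COMMUTES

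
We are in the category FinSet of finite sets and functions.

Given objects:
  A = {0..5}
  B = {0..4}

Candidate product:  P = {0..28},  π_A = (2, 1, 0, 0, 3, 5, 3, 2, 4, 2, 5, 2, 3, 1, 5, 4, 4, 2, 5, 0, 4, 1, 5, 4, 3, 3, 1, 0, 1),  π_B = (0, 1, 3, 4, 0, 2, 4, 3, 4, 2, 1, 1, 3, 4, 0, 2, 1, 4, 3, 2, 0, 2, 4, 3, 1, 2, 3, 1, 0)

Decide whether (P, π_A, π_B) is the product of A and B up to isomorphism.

|A|·|B| = 6·5 = 30;  |P| = 29
  → cardinalities differ; no bijection possible.

Answer: NOT A VALID PRODUCT — |P|=29 ≠ |A|·|B|=30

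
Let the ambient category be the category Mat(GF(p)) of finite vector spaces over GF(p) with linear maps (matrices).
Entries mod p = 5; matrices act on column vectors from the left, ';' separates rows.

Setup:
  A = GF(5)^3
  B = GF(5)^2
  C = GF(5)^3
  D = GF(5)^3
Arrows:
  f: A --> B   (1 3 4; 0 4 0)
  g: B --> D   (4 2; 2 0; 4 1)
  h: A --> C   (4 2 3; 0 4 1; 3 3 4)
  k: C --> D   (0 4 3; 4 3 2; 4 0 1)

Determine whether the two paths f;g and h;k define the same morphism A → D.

1) trace f;g:
  e0=[1,0,0] f-->[1,0] g-->[4,2,4]
  e1=[0,1,0] f-->[3,4] g-->[0,1,1]
  e2=[0,0,1] f-->[4,0] g-->[1,3,1]
  composite₁ = (4 0 1; 2 1 3; 4 1 1)
2) trace h;k:
  e0=[1,0,0] h-->[4,0,3] k-->[4,2,4]
  e1=[0,1,0] h-->[2,4,3] k-->[0,1,1]
  e2=[0,0,1] h-->[3,1,4] k-->[1,3,1]
  composite₂ = (4 0 1; 2 1 3; 4 1 1)
Equal? equal; square commutes

Answer: COMMUTES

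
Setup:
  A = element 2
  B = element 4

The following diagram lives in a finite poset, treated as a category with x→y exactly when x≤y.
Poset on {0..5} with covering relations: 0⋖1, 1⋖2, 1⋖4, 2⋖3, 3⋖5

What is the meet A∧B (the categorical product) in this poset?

Answer: A∧B = 1

Work:
Common predecessors of 2,4: {0,1}
  0 ≤ 1
  1 ≤ 1
glb = 1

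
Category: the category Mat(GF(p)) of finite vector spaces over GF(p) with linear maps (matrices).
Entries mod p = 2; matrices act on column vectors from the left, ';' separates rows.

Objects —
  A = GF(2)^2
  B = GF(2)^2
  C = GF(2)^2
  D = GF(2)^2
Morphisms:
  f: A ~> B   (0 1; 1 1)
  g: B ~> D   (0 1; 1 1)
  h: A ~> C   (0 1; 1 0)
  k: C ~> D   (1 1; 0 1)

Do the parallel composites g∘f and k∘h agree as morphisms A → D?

Path 1 = f;g:
  e0=⟨1,0⟩ f~>⟨0,1⟩ g~>⟨1,1⟩
  e1=⟨0,1⟩ f~>⟨1,1⟩ g~>⟨1,0⟩
  ⟦path⟧₁ = (1 1; 1 0)
Path 2 = h;k:
  e0=⟨1,0⟩ h~>⟨0,1⟩ k~>⟨1,1⟩
  e1=⟨0,1⟩ h~>⟨1,0⟩ k~>⟨1,0⟩
  ⟦path⟧₂ = (1 1; 1 0)
Equal? same morphism ✓

Answer: COMMUTES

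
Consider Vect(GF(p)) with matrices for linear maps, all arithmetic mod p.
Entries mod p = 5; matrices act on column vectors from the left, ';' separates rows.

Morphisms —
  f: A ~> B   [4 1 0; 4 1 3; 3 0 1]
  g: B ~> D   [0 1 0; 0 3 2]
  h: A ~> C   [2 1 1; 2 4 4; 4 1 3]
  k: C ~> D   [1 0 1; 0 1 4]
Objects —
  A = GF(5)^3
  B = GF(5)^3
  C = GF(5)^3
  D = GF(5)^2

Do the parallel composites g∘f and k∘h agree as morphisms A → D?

Answer: DOES NOT COMMUTE

Trace:
1) trace f;g:
  e0=(1,0,0) f~>(4,4,3) g~>(4,3)
  e1=(0,1,0) f~>(1,1,0) g~>(1,3)
  e2=(0,0,1) f~>(0,3,1) g~>(3,1)
  ⟦path⟧₁ = [4 1 3; 3 3 1]
2) trace h;k:
  e0=(1,0,0) h~>(2,2,4) k~>(1,3)
  e1=(0,1,0) h~>(1,4,1) k~>(2,3)
  e2=(0,0,1) h~>(1,4,3) k~>(4,1)
  ⟦path⟧₂ = [1 2 4; 3 3 1]
Equal? differ; not commutative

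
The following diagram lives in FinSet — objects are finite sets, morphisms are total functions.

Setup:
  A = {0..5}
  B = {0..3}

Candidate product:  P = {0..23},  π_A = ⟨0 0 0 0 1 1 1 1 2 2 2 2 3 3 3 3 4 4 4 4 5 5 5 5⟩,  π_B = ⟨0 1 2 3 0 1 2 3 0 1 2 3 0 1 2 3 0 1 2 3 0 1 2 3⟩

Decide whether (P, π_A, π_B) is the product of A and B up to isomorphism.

|A|·|B| = 6·4 = 24;  |P| = 24
Check the pairing map k ↦ (π_A(k), π_B(k)):
  0 : (0,0)
  1 : (0,1)
  2 : (0,2)
  3 : (0,3)
  4 : (1,0)
  5 : (1,1)
  6 : (1,2)
  7 : (1,3)
  8 : (2,0)
  9 : (2,1)
  10 : (2,2)
  11 : (2,3)
  12 : (3,0)
  13 : (3,1)
  14 : (3,2)
  15 : (3,3)
  16 : (4,0)
  17 : (4,1)
  18 : (4,2)
  19 : (4,3)
  20 : (5,0)
  21 : (5,1)
  22 : (5,2)
  23 : (5,3)
distinct pairs in image: 24 / 24 needed
  → bijection onto A×B; projections well-typed.

Answer: VALID PRODUCT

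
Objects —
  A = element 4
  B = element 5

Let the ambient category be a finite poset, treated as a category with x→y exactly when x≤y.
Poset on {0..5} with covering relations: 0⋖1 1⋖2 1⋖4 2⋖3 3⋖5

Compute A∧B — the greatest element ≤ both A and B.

{x : x⊑A ∧ x⊑B} = {0,1}  (A=4, B=5)
  0 ⊑ 1
  1 ⊑ 1
glb = 1

Answer: A∧B = 1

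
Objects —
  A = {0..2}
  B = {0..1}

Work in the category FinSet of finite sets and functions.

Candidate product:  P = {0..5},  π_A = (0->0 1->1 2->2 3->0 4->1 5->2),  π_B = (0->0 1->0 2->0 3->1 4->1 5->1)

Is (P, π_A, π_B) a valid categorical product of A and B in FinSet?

Answer: VALID PRODUCT

Derivation:
|A|·|B| = 3·2 = 6;  |P| = 6
Check the pairing map k ↦ (π_A(k), π_B(k)):
  0 -> (0,0)
  1 -> (1,0)
  2 -> (2,0)
  3 -> (0,1)
  4 -> (1,1)
  5 -> (2,1)
distinct pairs in image: 6 / 6 needed
  → bijection onto A×B; projections well-typed.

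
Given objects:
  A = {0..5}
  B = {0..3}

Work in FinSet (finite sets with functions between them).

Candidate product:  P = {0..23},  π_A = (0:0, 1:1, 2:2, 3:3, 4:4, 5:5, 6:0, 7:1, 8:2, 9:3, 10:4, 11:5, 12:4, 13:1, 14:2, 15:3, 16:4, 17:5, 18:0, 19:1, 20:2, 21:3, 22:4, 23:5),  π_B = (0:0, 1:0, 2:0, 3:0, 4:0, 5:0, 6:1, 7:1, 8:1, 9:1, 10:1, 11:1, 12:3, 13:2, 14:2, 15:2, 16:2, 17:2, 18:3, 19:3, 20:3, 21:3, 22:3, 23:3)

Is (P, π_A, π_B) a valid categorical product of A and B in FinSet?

|A|·|B| = 6·4 = 24;  |P| = 24
Check the pairing map k ↦ (π_A(k), π_B(k)):
  0 : (0,0)
  1 : (1,0)
  2 : (2,0)
  3 : (3,0)
  4 : (4,0)
  5 : (5,0)
  6 : (0,1)
  7 : (1,1)
  8 : (2,1)
  9 : (3,1)
  10 : (4,1)
  11 : (5,1)
  12 : (4,3)
  13 : (1,2)
  14 : (2,2)
  15 : (3,2)
  16 : (4,2)
  17 : (5,2)
  18 : (0,3)
  19 : (1,3)
  20 : (2,3)
  21 : (3,3)
  22 : (4,3)  ✗ repeats pair of k=12
  23 : (5,3)
distinct pairs in image: 23 / 24 needed
  → (4,3) hit at k=12 and k=22

Answer: NOT A VALID PRODUCT — duplicate pair at indices 22,12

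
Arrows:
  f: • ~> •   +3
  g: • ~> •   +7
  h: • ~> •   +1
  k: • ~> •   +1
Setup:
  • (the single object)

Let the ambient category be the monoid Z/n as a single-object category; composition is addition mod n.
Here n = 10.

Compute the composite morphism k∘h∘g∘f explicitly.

  0 +3≡3 +7≡0 +1≡1 +1≡2  (mod 10)
result: +2

Answer: +2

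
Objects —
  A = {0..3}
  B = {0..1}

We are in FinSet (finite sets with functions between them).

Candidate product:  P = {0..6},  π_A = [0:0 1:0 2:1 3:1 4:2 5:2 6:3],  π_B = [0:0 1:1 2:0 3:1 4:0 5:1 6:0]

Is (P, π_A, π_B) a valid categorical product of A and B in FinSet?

|A|·|B| = 4·2 = 8;  |P| = 7
  → cardinalities differ; no bijection possible.

Answer: NOT A VALID PRODUCT — |P|=7 ≠ |A|·|B|=8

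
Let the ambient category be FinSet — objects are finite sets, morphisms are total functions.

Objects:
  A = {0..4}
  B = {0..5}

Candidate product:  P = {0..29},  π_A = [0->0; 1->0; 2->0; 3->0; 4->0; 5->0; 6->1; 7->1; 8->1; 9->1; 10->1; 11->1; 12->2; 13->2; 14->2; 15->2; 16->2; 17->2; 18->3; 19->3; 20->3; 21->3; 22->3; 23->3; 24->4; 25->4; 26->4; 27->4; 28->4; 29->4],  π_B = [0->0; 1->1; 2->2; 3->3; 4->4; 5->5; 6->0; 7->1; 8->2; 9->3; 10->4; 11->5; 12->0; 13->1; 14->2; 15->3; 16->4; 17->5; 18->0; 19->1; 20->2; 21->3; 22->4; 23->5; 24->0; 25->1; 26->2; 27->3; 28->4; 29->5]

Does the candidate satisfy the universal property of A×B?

Answer: VALID PRODUCT

Work:
|A|·|B| = 5·6 = 30;  |P| = 30
Check the pairing map k ↦ (π_A(k), π_B(k)):
  0 -> (0,0)
  1 -> (0,1)
  2 -> (0,2)
  3 -> (0,3)
  4 -> (0,4)
  5 -> (0,5)
  6 -> (1,0)
  7 -> (1,1)
  8 -> (1,2)
  9 -> (1,3)
  10 -> (1,4)
  11 -> (1,5)
  12 -> (2,0)
  13 -> (2,1)
  14 -> (2,2)
  15 -> (2,3)
  16 -> (2,4)
  17 -> (2,5)
  18 -> (3,0)
  19 -> (3,1)
  20 -> (3,2)
  21 -> (3,3)
  22 -> (3,4)
  23 -> (3,5)
  24 -> (4,0)
  25 -> (4,1)
  26 -> (4,2)
  27 -> (4,3)
  28 -> (4,4)
  29 -> (4,5)
distinct pairs in image: 30 / 30 needed
  → bijection onto A×B; projections well-typed.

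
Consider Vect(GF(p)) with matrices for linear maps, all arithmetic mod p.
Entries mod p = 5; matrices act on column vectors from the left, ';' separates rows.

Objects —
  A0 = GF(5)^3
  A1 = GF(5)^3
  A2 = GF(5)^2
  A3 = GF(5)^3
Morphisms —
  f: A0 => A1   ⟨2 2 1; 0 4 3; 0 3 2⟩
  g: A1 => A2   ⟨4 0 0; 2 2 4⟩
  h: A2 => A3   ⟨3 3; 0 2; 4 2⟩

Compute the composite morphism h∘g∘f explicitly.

Answer: ⟨1 1 0; 3 3 2; 0 0 3⟩

Derivation:
  e0=(1,0,0) f=>(2,0,0) g=>(3,4) h=>(1,3,0)
  e1=(0,1,0) f=>(2,4,3) g=>(3,4) h=>(1,3,0)
  e2=(0,0,1) f=>(1,3,2) g=>(4,1) h=>(0,2,3)
result: ⟨1 1 0; 3 3 2; 0 0 3⟩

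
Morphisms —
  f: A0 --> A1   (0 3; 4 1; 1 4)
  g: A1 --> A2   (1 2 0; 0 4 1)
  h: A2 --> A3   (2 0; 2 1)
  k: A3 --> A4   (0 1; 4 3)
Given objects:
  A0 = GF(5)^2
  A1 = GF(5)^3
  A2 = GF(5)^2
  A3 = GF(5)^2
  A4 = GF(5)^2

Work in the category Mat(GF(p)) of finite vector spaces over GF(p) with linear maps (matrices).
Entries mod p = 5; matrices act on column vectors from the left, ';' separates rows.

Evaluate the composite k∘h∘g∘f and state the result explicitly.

Answer: (3 3; 3 4)

Trace:
  e0=(1,0) f-->(0,4,1) g-->(3,2) h-->(1,3) k-->(3,3)
  e1=(0,1) f-->(3,1,4) g-->(0,3) h-->(0,3) k-->(3,4)
composite: (3 3; 3 4)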